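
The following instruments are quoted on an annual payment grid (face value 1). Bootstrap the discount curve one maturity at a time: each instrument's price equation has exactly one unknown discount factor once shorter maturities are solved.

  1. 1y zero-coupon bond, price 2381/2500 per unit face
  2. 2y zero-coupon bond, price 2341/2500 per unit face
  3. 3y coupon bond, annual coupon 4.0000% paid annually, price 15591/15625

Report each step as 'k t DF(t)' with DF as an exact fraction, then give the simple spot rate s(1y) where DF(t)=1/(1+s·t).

step 1 [1y] zero: DF = P = 2381/2500 ≈ 0.952400
step 2 [2y] zero: DF = P = 2341/2500 ≈ 0.936400
step 3 [3y] bond c/1=1/25: DF=(15591/15625 − 1/25·(0.952400+0.936400))/(1+1/25) = 2217/2500 ≈ 0.886800

1 1 2381/2500
2 2 2341/2500
3 3 2217/2500
s(1y) = (1/(2381/2500) − 1)/(1) = 119/2381 ≈ 4.9979%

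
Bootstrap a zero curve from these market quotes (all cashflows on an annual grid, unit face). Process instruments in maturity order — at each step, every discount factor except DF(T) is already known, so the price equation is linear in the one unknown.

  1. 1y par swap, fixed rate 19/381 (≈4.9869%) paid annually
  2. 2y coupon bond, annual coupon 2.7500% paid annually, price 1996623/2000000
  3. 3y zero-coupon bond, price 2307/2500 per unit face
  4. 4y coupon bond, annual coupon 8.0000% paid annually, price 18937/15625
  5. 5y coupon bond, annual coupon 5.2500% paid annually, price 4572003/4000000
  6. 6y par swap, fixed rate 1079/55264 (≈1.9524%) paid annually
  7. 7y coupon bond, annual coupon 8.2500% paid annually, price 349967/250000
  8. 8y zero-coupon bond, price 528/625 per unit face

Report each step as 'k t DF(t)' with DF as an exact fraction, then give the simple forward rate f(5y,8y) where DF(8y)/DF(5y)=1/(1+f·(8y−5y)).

step 1 [1y] swap r/1=19/381: DF=(1 − 19/381·(0))/(1+19/381) = 381/400 ≈ 0.952500
step 2 [2y] bond c/1=11/400: DF=(1996623/2000000 − 11/400·(0.952500))/(1+11/400) = 9461/10000 ≈ 0.946100
step 3 [3y] zero: DF = P = 2307/2500 ≈ 0.922800
step 4 [4y] bond c/1=2/25: DF=(18937/15625 − 2/25·(0.952500+0.946100+0.922800))/(1+2/25) = 2283/2500 ≈ 0.913200
step 5 [5y] bond c/1=21/400: DF=(4572003/4000000 − 21/400·(0.952500+0.946100+0.922800+0.913200))/(1+21/400) = 8997/10000 ≈ 0.899700
step 6 [6y] swap r/1=1079/55264: DF=(1 − 1079/55264·(0.952500+0.946100+0.922800+0.913200+0.899700))/(1+1079/55264) = 8921/10000 ≈ 0.892100
step 7 [7y] bond c/1=33/400: DF=(349967/250000 − 33/400·(0.952500+0.946100+0.922800+0.913200+0.899700+0.892100))/(1+33/400) = 109/125 ≈ 0.872000
step 8 [8y] zero: DF = P = 528/625 ≈ 0.844800

1 1 381/400
2 2 9461/10000
3 3 2307/2500
4 4 2283/2500
5 5 8997/10000
6 6 8921/10000
7 7 109/125
8 8 528/625
f(5y,8y) = ((8997/10000)/(528/625) − 1)/(3) = 61/2816 ≈ 2.1662%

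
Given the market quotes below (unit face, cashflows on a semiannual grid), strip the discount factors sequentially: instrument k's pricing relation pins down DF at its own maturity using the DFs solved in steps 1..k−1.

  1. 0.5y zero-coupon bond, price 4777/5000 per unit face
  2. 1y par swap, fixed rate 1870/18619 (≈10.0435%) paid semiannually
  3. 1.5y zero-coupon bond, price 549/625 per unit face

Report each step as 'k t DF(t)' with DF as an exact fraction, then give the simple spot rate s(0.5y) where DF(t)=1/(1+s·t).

step 1 [0.5y] zero: DF = P = 4777/5000 ≈ 0.955400
step 2 [1y] swap r/2=935/18619: DF=(1 − 935/18619·(0.955400))/(1+935/18619) = 1813/2000 ≈ 0.906500
step 3 [1.5y] zero: DF = P = 549/625 ≈ 0.878400

1 1/2 4777/5000
2 1 1813/2000
3 3/2 549/625
s(0.5y) = (1/(4777/5000) − 1)/(1/2) = 446/4777 ≈ 9.3364%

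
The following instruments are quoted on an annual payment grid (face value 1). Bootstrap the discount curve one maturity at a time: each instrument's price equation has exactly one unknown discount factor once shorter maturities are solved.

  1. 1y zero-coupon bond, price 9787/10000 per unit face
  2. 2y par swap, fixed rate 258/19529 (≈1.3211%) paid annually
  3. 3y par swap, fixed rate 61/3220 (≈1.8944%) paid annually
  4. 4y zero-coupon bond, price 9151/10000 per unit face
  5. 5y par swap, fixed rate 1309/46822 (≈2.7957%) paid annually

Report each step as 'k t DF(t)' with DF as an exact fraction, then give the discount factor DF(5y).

1 1 9787/10000
2 2 4871/5000
3 3 9451/10000
4 4 9151/10000
5 5 8691/10000
DF(5y) = 8691/10000 ≈ 0.869100

step 1 [1y] zero: DF = P = 9787/10000 ≈ 0.978700
step 2 [2y] swap r/1=258/19529: DF=(1 − 258/19529·(0.978700))/(1+258/19529) = 4871/5000 ≈ 0.974200
step 3 [3y] swap r/1=61/3220: DF=(1 − 61/3220·(0.978700+0.974200))/(1+61/3220) = 9451/10000 ≈ 0.945100
step 4 [4y] zero: DF = P = 9151/10000 ≈ 0.915100
step 5 [5y] swap r/1=1309/46822: DF=(1 − 1309/46822·(0.978700+0.974200+0.945100+0.915100))/(1+1309/46822) = 8691/10000 ≈ 0.869100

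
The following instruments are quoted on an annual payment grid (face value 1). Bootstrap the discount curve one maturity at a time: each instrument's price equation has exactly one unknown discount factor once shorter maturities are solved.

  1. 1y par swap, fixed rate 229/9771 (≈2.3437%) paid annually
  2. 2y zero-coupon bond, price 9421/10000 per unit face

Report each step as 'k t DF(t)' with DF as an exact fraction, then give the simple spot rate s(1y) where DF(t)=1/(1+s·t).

1 1 9771/10000
2 2 9421/10000
s(1y) = (1/(9771/10000) − 1)/(1) = 229/9771 ≈ 2.3437%

step 1 [1y] swap r/1=229/9771: DF=(1 − 229/9771·(0))/(1+229/9771) = 9771/10000 ≈ 0.977100
step 2 [2y] zero: DF = P = 9421/10000 ≈ 0.942100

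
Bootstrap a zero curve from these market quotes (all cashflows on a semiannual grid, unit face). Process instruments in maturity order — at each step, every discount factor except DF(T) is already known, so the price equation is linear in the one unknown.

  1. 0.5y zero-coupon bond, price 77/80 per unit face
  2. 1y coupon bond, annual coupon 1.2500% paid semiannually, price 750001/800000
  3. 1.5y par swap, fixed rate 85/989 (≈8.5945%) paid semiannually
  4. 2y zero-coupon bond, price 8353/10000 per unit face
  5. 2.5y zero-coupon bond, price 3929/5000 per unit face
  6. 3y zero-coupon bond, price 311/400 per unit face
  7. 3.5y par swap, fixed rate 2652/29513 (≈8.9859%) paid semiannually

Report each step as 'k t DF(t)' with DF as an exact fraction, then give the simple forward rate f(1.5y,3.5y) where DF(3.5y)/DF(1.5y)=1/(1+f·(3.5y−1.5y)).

step 1 [0.5y] zero: DF = P = 77/80 ≈ 0.962500
step 2 [1y] bond c/2=1/160: DF=(750001/800000 − 1/160·(0.962500))/(1+1/160) = 9257/10000 ≈ 0.925700
step 3 [1.5y] swap r/2=85/1978: DF=(1 − 85/1978·(0.962500+0.925700))/(1+85/1978) = 881/1000 ≈ 0.881000
step 4 [2y] zero: DF = P = 8353/10000 ≈ 0.835300
step 5 [2.5y] zero: DF = P = 3929/5000 ≈ 0.785800
step 6 [3y] zero: DF = P = 311/400 ≈ 0.777500
step 7 [3.5y] swap r/2=1326/29513: DF=(1 − 1326/29513·(0.962500+0.925700+0.881000+0.835300+0.785800+0.777500))/(1+1326/29513) = 1837/2500 ≈ 0.734800

1 1/2 77/80
2 1 9257/10000
3 3/2 881/1000
4 2 8353/10000
5 5/2 3929/5000
6 3 311/400
7 7/2 1837/2500
f(1.5y,3.5y) = ((881/1000)/(1837/2500) − 1)/(2) = 731/7348 ≈ 9.9483%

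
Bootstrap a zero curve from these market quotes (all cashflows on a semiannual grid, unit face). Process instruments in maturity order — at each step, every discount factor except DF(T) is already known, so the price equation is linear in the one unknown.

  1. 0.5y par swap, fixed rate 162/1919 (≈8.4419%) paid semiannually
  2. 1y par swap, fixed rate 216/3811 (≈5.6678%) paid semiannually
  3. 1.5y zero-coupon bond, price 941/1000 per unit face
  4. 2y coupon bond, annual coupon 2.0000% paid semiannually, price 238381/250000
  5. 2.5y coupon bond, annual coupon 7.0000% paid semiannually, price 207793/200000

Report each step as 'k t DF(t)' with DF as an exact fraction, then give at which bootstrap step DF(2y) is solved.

step 1 [0.5y] swap r/2=81/1919: DF=(1 − 81/1919·(0))/(1+81/1919) = 1919/2000 ≈ 0.959500
step 2 [1y] swap r/2=108/3811: DF=(1 − 108/3811·(0.959500))/(1+108/3811) = 473/500 ≈ 0.946000
step 3 [1.5y] zero: DF = P = 941/1000 ≈ 0.941000
step 4 [2y] bond c/2=1/100: DF=(238381/250000 − 1/100·(0.959500+0.946000+0.941000))/(1+1/100) = 9159/10000 ≈ 0.915900
step 5 [2.5y] bond c/2=7/200: DF=(207793/200000 − 7/200·(0.959500+0.946000+0.941000+0.915900))/(1+7/200) = 4383/5000 ≈ 0.876600

1 1/2 1919/2000
2 1 473/500
3 3/2 941/1000
4 2 9159/10000
5 5/2 4383/5000
DF(2y) is solved at step 4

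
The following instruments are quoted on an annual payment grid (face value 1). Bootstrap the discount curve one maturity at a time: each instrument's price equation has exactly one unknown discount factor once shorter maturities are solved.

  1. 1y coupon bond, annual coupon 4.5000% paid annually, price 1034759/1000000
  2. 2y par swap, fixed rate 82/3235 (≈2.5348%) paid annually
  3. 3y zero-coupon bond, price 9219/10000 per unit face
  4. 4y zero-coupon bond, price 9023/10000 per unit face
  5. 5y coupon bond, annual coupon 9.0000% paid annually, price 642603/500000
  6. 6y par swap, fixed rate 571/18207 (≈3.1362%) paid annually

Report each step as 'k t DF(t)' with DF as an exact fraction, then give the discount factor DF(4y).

1 1 4951/5000
2 2 2377/2500
3 3 9219/10000
4 4 9023/10000
5 5 4341/5000
6 6 8287/10000
DF(4y) = 9023/10000 ≈ 0.902300

step 1 [1y] bond c/1=9/200: DF=(1034759/1000000 − 9/200·(0))/(1+9/200) = 4951/5000 ≈ 0.990200
step 2 [2y] swap r/1=82/3235: DF=(1 − 82/3235·(0.990200))/(1+82/3235) = 2377/2500 ≈ 0.950800
step 3 [3y] zero: DF = P = 9219/10000 ≈ 0.921900
step 4 [4y] zero: DF = P = 9023/10000 ≈ 0.902300
step 5 [5y] bond c/1=9/100: DF=(642603/500000 − 9/100·(0.990200+0.950800+0.921900+0.902300))/(1+9/100) = 4341/5000 ≈ 0.868200
step 6 [6y] swap r/1=571/18207: DF=(1 − 571/18207·(0.990200+0.950800+0.921900+0.902300+0.868200))/(1+571/18207) = 8287/10000 ≈ 0.828700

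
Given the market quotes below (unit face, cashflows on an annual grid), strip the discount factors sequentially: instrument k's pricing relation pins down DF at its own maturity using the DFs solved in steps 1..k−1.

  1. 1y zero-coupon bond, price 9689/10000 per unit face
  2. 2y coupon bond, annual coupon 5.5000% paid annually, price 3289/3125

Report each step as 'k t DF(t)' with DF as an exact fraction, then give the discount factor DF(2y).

1 1 9689/10000
2 2 9471/10000
DF(2y) = 9471/10000 ≈ 0.947100

step 1 [1y] zero: DF = P = 9689/10000 ≈ 0.968900
step 2 [2y] bond c/1=11/200: DF=(3289/3125 − 11/200·(0.968900))/(1+11/200) = 9471/10000 ≈ 0.947100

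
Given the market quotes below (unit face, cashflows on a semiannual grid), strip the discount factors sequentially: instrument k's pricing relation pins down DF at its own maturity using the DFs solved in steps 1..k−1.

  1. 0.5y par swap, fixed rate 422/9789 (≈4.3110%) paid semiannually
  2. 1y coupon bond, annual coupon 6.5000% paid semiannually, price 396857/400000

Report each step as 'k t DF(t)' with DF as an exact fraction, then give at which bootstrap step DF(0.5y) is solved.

1 1/2 9789/10000
2 1 9301/10000
DF(0.5y) is solved at step 1

step 1 [0.5y] swap r/2=211/9789: DF=(1 − 211/9789·(0))/(1+211/9789) = 9789/10000 ≈ 0.978900
step 2 [1y] bond c/2=13/400: DF=(396857/400000 − 13/400·(0.978900))/(1+13/400) = 9301/10000 ≈ 0.930100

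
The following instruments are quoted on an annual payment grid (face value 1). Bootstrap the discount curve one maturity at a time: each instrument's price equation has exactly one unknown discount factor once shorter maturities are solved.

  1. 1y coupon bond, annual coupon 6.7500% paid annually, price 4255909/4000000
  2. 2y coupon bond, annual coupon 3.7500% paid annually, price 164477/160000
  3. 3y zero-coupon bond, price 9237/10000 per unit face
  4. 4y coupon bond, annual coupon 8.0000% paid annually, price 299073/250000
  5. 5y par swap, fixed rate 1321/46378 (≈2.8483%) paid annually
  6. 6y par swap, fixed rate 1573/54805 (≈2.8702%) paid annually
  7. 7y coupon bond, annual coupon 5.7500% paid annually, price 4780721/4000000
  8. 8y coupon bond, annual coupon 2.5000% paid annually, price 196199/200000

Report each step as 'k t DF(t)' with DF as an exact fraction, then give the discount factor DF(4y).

step 1 [1y] bond c/1=27/400: DF=(4255909/4000000 − 27/400·(0))/(1+27/400) = 9967/10000 ≈ 0.996700
step 2 [2y] bond c/1=3/80: DF=(164477/160000 − 3/80·(0.996700))/(1+3/80) = 2387/2500 ≈ 0.954800
step 3 [3y] zero: DF = P = 9237/10000 ≈ 0.923700
step 4 [4y] bond c/1=2/25: DF=(299073/250000 − 2/25·(0.996700+0.954800+0.923700))/(1+2/25) = 8947/10000 ≈ 0.894700
step 5 [5y] swap r/1=1321/46378: DF=(1 − 1321/46378·(0.996700+0.954800+0.923700+0.894700))/(1+1321/46378) = 8679/10000 ≈ 0.867900
step 6 [6y] swap r/1=1573/54805: DF=(1 − 1573/54805·(0.996700+0.954800+0.923700+0.894700+0.867900))/(1+1573/54805) = 8427/10000 ≈ 0.842700
step 7 [7y] bond c/1=23/400: DF=(4780721/4000000 − 23/400·(0.996700+0.954800+0.923700+0.894700+0.867900+0.842700))/(1+23/400) = 4161/5000 ≈ 0.832200
step 8 [8y] bond c/1=1/40: DF=(196199/200000 − 1/40·(0.996700+0.954800+0.923700+0.894700+0.867900+0.842700+0.832200))/(1+1/40) = 8031/10000 ≈ 0.803100

1 1 9967/10000
2 2 2387/2500
3 3 9237/10000
4 4 8947/10000
5 5 8679/10000
6 6 8427/10000
7 7 4161/5000
8 8 8031/10000
DF(4y) = 8947/10000 ≈ 0.894700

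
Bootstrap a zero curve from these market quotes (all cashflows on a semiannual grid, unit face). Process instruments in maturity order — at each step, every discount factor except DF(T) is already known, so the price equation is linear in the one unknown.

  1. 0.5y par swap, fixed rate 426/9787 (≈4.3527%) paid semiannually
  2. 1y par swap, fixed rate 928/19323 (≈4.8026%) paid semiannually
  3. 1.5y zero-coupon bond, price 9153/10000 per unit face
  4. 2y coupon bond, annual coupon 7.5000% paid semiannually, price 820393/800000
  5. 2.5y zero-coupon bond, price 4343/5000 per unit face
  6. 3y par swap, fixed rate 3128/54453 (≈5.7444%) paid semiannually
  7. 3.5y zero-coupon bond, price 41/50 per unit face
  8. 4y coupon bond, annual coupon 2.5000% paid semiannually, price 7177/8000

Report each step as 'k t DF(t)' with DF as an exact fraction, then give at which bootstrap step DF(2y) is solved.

step 1 [0.5y] swap r/2=213/9787: DF=(1 − 213/9787·(0))/(1+213/9787) = 9787/10000 ≈ 0.978700
step 2 [1y] swap r/2=464/19323: DF=(1 − 464/19323·(0.978700))/(1+464/19323) = 596/625 ≈ 0.953600
step 3 [1.5y] zero: DF = P = 9153/10000 ≈ 0.915300
step 4 [2y] bond c/2=3/80: DF=(820393/800000 − 3/80·(0.978700+0.953600+0.915300))/(1+3/80) = 1771/2000 ≈ 0.885500
step 5 [2.5y] zero: DF = P = 4343/5000 ≈ 0.868600
step 6 [3y] swap r/2=1564/54453: DF=(1 − 1564/54453·(0.978700+0.953600+0.915300+0.885500+0.868600))/(1+1564/54453) = 2109/2500 ≈ 0.843600
step 7 [3.5y] zero: DF = P = 41/50 ≈ 0.820000
step 8 [4y] bond c/2=1/80: DF=(7177/8000 − 1/80·(0.978700+0.953600+0.915300+0.885500+0.868600+0.843600+0.820000))/(1+1/80) = 8087/10000 ≈ 0.808700

1 1/2 9787/10000
2 1 596/625
3 3/2 9153/10000
4 2 1771/2000
5 5/2 4343/5000
6 3 2109/2500
7 7/2 41/50
8 4 8087/10000
DF(2y) is solved at step 4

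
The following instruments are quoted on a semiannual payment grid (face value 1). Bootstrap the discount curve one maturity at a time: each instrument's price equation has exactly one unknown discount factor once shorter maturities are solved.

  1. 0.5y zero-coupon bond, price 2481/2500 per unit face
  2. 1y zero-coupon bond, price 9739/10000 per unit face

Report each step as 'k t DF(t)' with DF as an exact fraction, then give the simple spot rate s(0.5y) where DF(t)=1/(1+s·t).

step 1 [0.5y] zero: DF = P = 2481/2500 ≈ 0.992400
step 2 [1y] zero: DF = P = 9739/10000 ≈ 0.973900

1 1/2 2481/2500
2 1 9739/10000
s(0.5y) = (1/(2481/2500) − 1)/(1/2) = 38/2481 ≈ 1.5316%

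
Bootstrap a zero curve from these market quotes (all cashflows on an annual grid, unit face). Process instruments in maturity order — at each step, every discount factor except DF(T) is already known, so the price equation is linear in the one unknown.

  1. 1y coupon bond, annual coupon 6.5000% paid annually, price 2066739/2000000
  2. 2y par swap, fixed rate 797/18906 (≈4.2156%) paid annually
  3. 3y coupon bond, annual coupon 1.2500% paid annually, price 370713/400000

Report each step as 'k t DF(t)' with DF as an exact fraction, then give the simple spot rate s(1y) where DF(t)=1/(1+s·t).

1 1 9703/10000
2 2 9203/10000
3 3 223/250
s(1y) = (1/(9703/10000) − 1)/(1) = 297/9703 ≈ 3.0609%

step 1 [1y] bond c/1=13/200: DF=(2066739/2000000 − 13/200·(0))/(1+13/200) = 9703/10000 ≈ 0.970300
step 2 [2y] swap r/1=797/18906: DF=(1 − 797/18906·(0.970300))/(1+797/18906) = 9203/10000 ≈ 0.920300
step 3 [3y] bond c/1=1/80: DF=(370713/400000 − 1/80·(0.970300+0.920300))/(1+1/80) = 223/250 ≈ 0.892000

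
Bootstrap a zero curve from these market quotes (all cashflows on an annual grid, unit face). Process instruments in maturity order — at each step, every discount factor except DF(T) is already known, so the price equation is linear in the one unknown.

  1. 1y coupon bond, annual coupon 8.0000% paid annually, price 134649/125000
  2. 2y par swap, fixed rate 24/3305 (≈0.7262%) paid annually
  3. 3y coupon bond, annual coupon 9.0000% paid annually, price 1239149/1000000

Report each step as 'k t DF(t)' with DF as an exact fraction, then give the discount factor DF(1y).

step 1 [1y] bond c/1=2/25: DF=(134649/125000 − 2/25·(0))/(1+2/25) = 4987/5000 ≈ 0.997400
step 2 [2y] swap r/1=24/3305: DF=(1 − 24/3305·(0.997400))/(1+24/3305) = 616/625 ≈ 0.985600
step 3 [3y] bond c/1=9/100: DF=(1239149/1000000 − 9/100·(0.997400+0.985600))/(1+9/100) = 9731/10000 ≈ 0.973100

1 1 4987/5000
2 2 616/625
3 3 9731/10000
DF(1y) = 4987/5000 ≈ 0.997400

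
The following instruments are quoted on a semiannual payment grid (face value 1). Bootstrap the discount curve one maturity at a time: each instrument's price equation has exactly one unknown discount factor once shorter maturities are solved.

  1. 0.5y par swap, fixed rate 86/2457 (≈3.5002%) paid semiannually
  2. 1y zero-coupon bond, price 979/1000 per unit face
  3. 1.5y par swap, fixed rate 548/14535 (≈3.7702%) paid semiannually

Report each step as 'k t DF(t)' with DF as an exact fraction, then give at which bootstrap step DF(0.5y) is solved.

1 1/2 2457/2500
2 1 979/1000
3 3/2 2363/2500
DF(0.5y) is solved at step 1

step 1 [0.5y] swap r/2=43/2457: DF=(1 − 43/2457·(0))/(1+43/2457) = 2457/2500 ≈ 0.982800
step 2 [1y] zero: DF = P = 979/1000 ≈ 0.979000
step 3 [1.5y] swap r/2=274/14535: DF=(1 − 274/14535·(0.982800+0.979000))/(1+274/14535) = 2363/2500 ≈ 0.945200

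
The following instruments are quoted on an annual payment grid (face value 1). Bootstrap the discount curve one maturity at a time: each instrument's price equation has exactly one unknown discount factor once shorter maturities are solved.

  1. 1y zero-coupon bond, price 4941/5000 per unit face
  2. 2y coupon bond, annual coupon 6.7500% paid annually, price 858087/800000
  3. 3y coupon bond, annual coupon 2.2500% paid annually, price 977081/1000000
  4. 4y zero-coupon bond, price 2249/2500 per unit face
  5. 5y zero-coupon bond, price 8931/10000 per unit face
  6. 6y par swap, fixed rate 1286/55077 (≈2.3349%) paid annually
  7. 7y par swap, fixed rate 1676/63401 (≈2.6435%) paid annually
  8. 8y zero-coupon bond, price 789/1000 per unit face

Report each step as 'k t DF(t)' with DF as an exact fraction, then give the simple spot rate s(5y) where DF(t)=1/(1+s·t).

step 1 [1y] zero: DF = P = 4941/5000 ≈ 0.988200
step 2 [2y] bond c/1=27/400: DF=(858087/800000 − 27/400·(0.988200))/(1+27/400) = 9423/10000 ≈ 0.942300
step 3 [3y] bond c/1=9/400: DF=(977081/1000000 − 9/400·(0.988200+0.942300))/(1+9/400) = 9131/10000 ≈ 0.913100
step 4 [4y] zero: DF = P = 2249/2500 ≈ 0.899600
step 5 [5y] zero: DF = P = 8931/10000 ≈ 0.893100
step 6 [6y] swap r/1=1286/55077: DF=(1 − 1286/55077·(0.988200+0.942300+0.913100+0.899600+0.893100))/(1+1286/55077) = 4357/5000 ≈ 0.871400
step 7 [7y] swap r/1=1676/63401: DF=(1 − 1676/63401·(0.988200+0.942300+0.913100+0.899600+0.893100+0.871400))/(1+1676/63401) = 2081/2500 ≈ 0.832400
step 8 [8y] zero: DF = P = 789/1000 ≈ 0.789000

1 1 4941/5000
2 2 9423/10000
3 3 9131/10000
4 4 2249/2500
5 5 8931/10000
6 6 4357/5000
7 7 2081/2500
8 8 789/1000
s(5y) = (1/(8931/10000) − 1)/(5) = 1069/44655 ≈ 2.3939%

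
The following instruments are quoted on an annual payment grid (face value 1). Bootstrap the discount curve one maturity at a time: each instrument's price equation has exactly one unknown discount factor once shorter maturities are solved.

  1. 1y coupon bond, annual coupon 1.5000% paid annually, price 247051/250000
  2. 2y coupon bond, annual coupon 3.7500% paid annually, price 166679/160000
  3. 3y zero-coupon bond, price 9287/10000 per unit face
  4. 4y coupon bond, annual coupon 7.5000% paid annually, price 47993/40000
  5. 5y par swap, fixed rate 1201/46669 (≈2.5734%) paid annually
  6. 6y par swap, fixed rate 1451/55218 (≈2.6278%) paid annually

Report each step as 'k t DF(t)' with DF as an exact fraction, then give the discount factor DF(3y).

step 1 [1y] bond c/1=3/200: DF=(247051/250000 − 3/200·(0))/(1+3/200) = 1217/1250 ≈ 0.973600
step 2 [2y] bond c/1=3/80: DF=(166679/160000 − 3/80·(0.973600))/(1+3/80) = 9689/10000 ≈ 0.968900
step 3 [3y] zero: DF = P = 9287/10000 ≈ 0.928700
step 4 [4y] bond c/1=3/40: DF=(47993/40000 − 3/40·(0.973600+0.968900+0.928700))/(1+3/40) = 4579/5000 ≈ 0.915800
step 5 [5y] swap r/1=1201/46669: DF=(1 − 1201/46669·(0.973600+0.968900+0.928700+0.915800))/(1+1201/46669) = 8799/10000 ≈ 0.879900
step 6 [6y] swap r/1=1451/55218: DF=(1 − 1451/55218·(0.973600+0.968900+0.928700+0.915800+0.879900))/(1+1451/55218) = 8549/10000 ≈ 0.854900

1 1 1217/1250
2 2 9689/10000
3 3 9287/10000
4 4 4579/5000
5 5 8799/10000
6 6 8549/10000
DF(3y) = 9287/10000 ≈ 0.928700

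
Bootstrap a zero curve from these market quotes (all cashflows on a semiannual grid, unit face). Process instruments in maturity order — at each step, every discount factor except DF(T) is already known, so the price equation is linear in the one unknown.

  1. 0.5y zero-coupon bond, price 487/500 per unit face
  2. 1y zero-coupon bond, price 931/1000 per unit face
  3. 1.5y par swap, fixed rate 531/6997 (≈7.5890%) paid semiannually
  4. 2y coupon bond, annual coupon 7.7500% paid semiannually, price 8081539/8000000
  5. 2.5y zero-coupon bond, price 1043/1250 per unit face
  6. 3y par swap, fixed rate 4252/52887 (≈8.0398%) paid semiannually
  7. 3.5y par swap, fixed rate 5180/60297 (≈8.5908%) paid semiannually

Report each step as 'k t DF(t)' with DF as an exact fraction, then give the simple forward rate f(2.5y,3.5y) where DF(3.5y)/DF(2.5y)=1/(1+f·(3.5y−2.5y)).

1 1/2 487/500
2 1 931/1000
3 3/2 4469/5000
4 2 8681/10000
5 5/2 1043/1250
6 3 3937/5000
7 7/2 741/1000
f(2.5y,3.5y) = ((1043/1250)/(741/1000) − 1)/(1) = 467/3705 ≈ 12.6046%

step 1 [0.5y] zero: DF = P = 487/500 ≈ 0.974000
step 2 [1y] zero: DF = P = 931/1000 ≈ 0.931000
step 3 [1.5y] swap r/2=531/13994: DF=(1 − 531/13994·(0.974000+0.931000))/(1+531/13994) = 4469/5000 ≈ 0.893800
step 4 [2y] bond c/2=31/800: DF=(8081539/8000000 − 31/800·(0.974000+0.931000+0.893800))/(1+31/800) = 8681/10000 ≈ 0.868100
step 5 [2.5y] zero: DF = P = 1043/1250 ≈ 0.834400
step 6 [3y] swap r/2=2126/52887: DF=(1 − 2126/52887·(0.974000+0.931000+0.893800+0.868100+0.834400))/(1+2126/52887) = 3937/5000 ≈ 0.787400
step 7 [3.5y] swap r/2=2590/60297: DF=(1 − 2590/60297·(0.974000+0.931000+0.893800+0.868100+0.834400+0.787400))/(1+2590/60297) = 741/1000 ≈ 0.741000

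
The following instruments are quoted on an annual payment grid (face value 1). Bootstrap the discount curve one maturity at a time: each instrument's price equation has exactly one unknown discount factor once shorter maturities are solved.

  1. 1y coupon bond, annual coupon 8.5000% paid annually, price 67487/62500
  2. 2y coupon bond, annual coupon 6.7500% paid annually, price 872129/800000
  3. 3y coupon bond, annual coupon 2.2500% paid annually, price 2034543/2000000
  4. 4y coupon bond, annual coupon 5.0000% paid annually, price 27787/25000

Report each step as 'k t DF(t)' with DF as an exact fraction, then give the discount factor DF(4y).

step 1 [1y] bond c/1=17/200: DF=(67487/62500 − 17/200·(0))/(1+17/200) = 622/625 ≈ 0.995200
step 2 [2y] bond c/1=27/400: DF=(872129/800000 − 27/400·(0.995200))/(1+27/400) = 9583/10000 ≈ 0.958300
step 3 [3y] bond c/1=9/400: DF=(2034543/2000000 − 9/400·(0.995200+0.958300))/(1+9/400) = 9519/10000 ≈ 0.951900
step 4 [4y] bond c/1=1/20: DF=(27787/25000 − 1/20·(0.995200+0.958300+0.951900))/(1+1/20) = 4601/5000 ≈ 0.920200

1 1 622/625
2 2 9583/10000
3 3 9519/10000
4 4 4601/5000
DF(4y) = 4601/5000 ≈ 0.920200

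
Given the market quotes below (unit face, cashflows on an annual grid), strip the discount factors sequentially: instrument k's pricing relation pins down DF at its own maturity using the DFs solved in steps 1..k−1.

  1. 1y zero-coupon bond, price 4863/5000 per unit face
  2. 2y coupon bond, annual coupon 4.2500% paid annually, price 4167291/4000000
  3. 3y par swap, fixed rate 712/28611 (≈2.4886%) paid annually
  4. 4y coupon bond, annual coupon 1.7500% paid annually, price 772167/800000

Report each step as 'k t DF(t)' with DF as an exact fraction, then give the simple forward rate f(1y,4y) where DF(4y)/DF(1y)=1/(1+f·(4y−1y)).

step 1 [1y] zero: DF = P = 4863/5000 ≈ 0.972600
step 2 [2y] bond c/1=17/400: DF=(4167291/4000000 − 17/400·(0.972600))/(1+17/400) = 9597/10000 ≈ 0.959700
step 3 [3y] swap r/1=712/28611: DF=(1 − 712/28611·(0.972600+0.959700))/(1+712/28611) = 1161/1250 ≈ 0.928800
step 4 [4y] bond c/1=7/400: DF=(772167/800000 − 7/400·(0.972600+0.959700+0.928800))/(1+7/400) = 4497/5000 ≈ 0.899400

1 1 4863/5000
2 2 9597/10000
3 3 1161/1250
4 4 4497/5000
f(1y,4y) = ((4863/5000)/(4497/5000) − 1)/(3) = 122/4497 ≈ 2.7129%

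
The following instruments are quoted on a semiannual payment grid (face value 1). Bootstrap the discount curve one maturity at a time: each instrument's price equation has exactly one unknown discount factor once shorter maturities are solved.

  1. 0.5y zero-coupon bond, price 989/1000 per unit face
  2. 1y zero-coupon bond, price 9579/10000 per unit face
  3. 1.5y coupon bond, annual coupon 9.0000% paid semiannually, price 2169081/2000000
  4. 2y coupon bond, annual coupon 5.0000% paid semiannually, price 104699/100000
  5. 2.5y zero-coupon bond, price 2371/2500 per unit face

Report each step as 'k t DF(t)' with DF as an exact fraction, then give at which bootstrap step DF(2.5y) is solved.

1 1/2 989/1000
2 1 9579/10000
3 3/2 477/500
4 2 9507/10000
5 5/2 2371/2500
DF(2.5y) is solved at step 5

step 1 [0.5y] zero: DF = P = 989/1000 ≈ 0.989000
step 2 [1y] zero: DF = P = 9579/10000 ≈ 0.957900
step 3 [1.5y] bond c/2=9/200: DF=(2169081/2000000 − 9/200·(0.989000+0.957900))/(1+9/200) = 477/500 ≈ 0.954000
step 4 [2y] bond c/2=1/40: DF=(104699/100000 − 1/40·(0.989000+0.957900+0.954000))/(1+1/40) = 9507/10000 ≈ 0.950700
step 5 [2.5y] zero: DF = P = 2371/2500 ≈ 0.948400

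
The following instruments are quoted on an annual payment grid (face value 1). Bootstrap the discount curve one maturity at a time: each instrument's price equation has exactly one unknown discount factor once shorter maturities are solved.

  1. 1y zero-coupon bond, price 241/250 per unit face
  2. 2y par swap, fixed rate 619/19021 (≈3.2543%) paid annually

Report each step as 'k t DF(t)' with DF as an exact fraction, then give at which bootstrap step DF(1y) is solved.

step 1 [1y] zero: DF = P = 241/250 ≈ 0.964000
step 2 [2y] swap r/1=619/19021: DF=(1 − 619/19021·(0.964000))/(1+619/19021) = 9381/10000 ≈ 0.938100

1 1 241/250
2 2 9381/10000
DF(1y) is solved at step 1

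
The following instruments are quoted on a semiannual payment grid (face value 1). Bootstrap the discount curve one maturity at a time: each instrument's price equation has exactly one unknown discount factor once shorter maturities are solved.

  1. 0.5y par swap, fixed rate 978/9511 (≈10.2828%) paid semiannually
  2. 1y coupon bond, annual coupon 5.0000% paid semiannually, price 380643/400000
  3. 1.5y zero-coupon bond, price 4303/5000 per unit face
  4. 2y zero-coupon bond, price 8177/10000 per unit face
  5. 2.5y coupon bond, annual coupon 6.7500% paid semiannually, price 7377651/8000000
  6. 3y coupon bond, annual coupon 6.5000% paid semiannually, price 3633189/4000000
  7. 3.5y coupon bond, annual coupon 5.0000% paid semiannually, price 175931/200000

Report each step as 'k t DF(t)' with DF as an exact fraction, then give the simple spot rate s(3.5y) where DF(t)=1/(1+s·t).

step 1 [0.5y] swap r/2=489/9511: DF=(1 − 489/9511·(0))/(1+489/9511) = 9511/10000 ≈ 0.951100
step 2 [1y] bond c/2=1/40: DF=(380643/400000 − 1/40·(0.951100))/(1+1/40) = 2263/2500 ≈ 0.905200
step 3 [1.5y] zero: DF = P = 4303/5000 ≈ 0.860600
step 4 [2y] zero: DF = P = 8177/10000 ≈ 0.817700
step 5 [2.5y] bond c/2=27/800: DF=(7377651/8000000 − 27/800·(0.951100+0.905200+0.860600+0.817700))/(1+27/800) = 7767/10000 ≈ 0.776700
step 6 [3y] bond c/2=13/400: DF=(3633189/4000000 − 13/400·(0.951100+0.905200+0.860600+0.817700+0.776700))/(1+13/400) = 93/125 ≈ 0.744000
step 7 [3.5y] bond c/2=1/40: DF=(175931/200000 − 1/40·(0.951100+0.905200+0.860600+0.817700+0.776700+0.744000))/(1+1/40) = 7349/10000 ≈ 0.734900

1 1/2 9511/10000
2 1 2263/2500
3 3/2 4303/5000
4 2 8177/10000
5 5/2 7767/10000
6 3 93/125
7 7/2 7349/10000
s(3.5y) = (1/(7349/10000) − 1)/(7/2) = 5302/51443 ≈ 10.3066%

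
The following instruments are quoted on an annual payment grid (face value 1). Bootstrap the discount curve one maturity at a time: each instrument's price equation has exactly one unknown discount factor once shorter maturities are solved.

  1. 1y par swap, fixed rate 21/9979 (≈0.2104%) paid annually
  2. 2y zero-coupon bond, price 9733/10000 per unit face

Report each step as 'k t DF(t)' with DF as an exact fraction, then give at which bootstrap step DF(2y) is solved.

1 1 9979/10000
2 2 9733/10000
DF(2y) is solved at step 2

step 1 [1y] swap r/1=21/9979: DF=(1 − 21/9979·(0))/(1+21/9979) = 9979/10000 ≈ 0.997900
step 2 [2y] zero: DF = P = 9733/10000 ≈ 0.973300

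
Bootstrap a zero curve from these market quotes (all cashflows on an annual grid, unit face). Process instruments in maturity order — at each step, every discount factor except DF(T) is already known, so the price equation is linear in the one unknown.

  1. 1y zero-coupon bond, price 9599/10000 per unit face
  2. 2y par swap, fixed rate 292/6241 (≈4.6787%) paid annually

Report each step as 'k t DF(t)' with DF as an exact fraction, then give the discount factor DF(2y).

1 1 9599/10000
2 2 2281/2500
DF(2y) = 2281/2500 ≈ 0.912400

step 1 [1y] zero: DF = P = 9599/10000 ≈ 0.959900
step 2 [2y] swap r/1=292/6241: DF=(1 − 292/6241·(0.959900))/(1+292/6241) = 2281/2500 ≈ 0.912400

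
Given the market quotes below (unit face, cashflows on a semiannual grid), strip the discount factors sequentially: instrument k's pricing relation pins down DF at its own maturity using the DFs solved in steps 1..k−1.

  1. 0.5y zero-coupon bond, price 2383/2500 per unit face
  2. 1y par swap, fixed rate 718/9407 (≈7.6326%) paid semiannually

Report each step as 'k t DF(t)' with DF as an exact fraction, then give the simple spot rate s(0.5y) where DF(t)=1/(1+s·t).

1 1/2 2383/2500
2 1 4641/5000
s(0.5y) = (1/(2383/2500) − 1)/(1/2) = 234/2383 ≈ 9.8196%

step 1 [0.5y] zero: DF = P = 2383/2500 ≈ 0.953200
step 2 [1y] swap r/2=359/9407: DF=(1 − 359/9407·(0.953200))/(1+359/9407) = 4641/5000 ≈ 0.928200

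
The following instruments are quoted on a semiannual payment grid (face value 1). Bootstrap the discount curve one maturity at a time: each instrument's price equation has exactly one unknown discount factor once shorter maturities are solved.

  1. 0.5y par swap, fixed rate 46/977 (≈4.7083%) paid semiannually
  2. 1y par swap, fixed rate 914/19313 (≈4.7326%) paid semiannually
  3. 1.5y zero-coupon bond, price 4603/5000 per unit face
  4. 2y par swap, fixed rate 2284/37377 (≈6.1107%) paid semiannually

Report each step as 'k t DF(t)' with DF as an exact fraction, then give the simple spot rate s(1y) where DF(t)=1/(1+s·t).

step 1 [0.5y] swap r/2=23/977: DF=(1 − 23/977·(0))/(1+23/977) = 977/1000 ≈ 0.977000
step 2 [1y] swap r/2=457/19313: DF=(1 − 457/19313·(0.977000))/(1+457/19313) = 9543/10000 ≈ 0.954300
step 3 [1.5y] zero: DF = P = 4603/5000 ≈ 0.920600
step 4 [2y] swap r/2=1142/37377: DF=(1 − 1142/37377·(0.977000+0.954300+0.920600))/(1+1142/37377) = 4429/5000 ≈ 0.885800

1 1/2 977/1000
2 1 9543/10000
3 3/2 4603/5000
4 2 4429/5000
s(1y) = (1/(9543/10000) − 1)/(1) = 457/9543 ≈ 4.7889%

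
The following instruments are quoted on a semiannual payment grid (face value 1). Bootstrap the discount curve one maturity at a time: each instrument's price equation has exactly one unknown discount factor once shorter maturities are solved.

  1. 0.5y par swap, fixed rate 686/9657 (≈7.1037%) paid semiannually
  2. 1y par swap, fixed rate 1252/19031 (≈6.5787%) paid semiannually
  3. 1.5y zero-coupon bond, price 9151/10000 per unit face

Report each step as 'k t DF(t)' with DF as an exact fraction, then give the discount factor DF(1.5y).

step 1 [0.5y] swap r/2=343/9657: DF=(1 − 343/9657·(0))/(1+343/9657) = 9657/10000 ≈ 0.965700
step 2 [1y] swap r/2=626/19031: DF=(1 − 626/19031·(0.965700))/(1+626/19031) = 4687/5000 ≈ 0.937400
step 3 [1.5y] zero: DF = P = 9151/10000 ≈ 0.915100

1 1/2 9657/10000
2 1 4687/5000
3 3/2 9151/10000
DF(1.5y) = 9151/10000 ≈ 0.915100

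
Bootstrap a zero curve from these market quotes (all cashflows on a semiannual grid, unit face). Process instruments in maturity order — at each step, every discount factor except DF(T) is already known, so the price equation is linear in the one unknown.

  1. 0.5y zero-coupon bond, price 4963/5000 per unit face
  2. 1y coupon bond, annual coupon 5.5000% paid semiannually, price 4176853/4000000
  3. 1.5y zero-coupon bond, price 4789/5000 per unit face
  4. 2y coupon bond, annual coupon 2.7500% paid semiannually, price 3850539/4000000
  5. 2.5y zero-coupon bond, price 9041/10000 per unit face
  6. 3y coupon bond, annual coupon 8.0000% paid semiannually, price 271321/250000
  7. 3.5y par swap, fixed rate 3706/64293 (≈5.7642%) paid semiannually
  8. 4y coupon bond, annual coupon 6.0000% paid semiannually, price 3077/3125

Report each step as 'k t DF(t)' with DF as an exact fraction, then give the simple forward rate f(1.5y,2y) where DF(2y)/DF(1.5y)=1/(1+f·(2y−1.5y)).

step 1 [0.5y] zero: DF = P = 4963/5000 ≈ 0.992600
step 2 [1y] bond c/2=11/400: DF=(4176853/4000000 − 11/400·(0.992600))/(1+11/400) = 9897/10000 ≈ 0.989700
step 3 [1.5y] zero: DF = P = 4789/5000 ≈ 0.957800
step 4 [2y] bond c/2=11/800: DF=(3850539/4000000 − 11/800·(0.992600+0.989700+0.957800))/(1+11/800) = 9097/10000 ≈ 0.909700
step 5 [2.5y] zero: DF = P = 9041/10000 ≈ 0.904100
step 6 [3y] bond c/2=1/25: DF=(271321/250000 − 1/25·(0.992600+0.989700+0.957800+0.909700+0.904100))/(1+1/25) = 8607/10000 ≈ 0.860700
step 7 [3.5y] swap r/2=1853/64293: DF=(1 − 1853/64293·(0.992600+0.989700+0.957800+0.909700+0.904100+0.860700))/(1+1853/64293) = 8147/10000 ≈ 0.814700
step 8 [4y] bond c/2=3/100: DF=(3077/3125 − 3/100·(0.992600+0.989700+0.957800+0.909700+0.904100+0.860700+0.814700))/(1+3/100) = 7687/10000 ≈ 0.768700

1 1/2 4963/5000
2 1 9897/10000
3 3/2 4789/5000
4 2 9097/10000
5 5/2 9041/10000
6 3 8607/10000
7 7/2 8147/10000
8 4 7687/10000
f(1.5y,2y) = ((4789/5000)/(9097/10000) − 1)/(1/2) = 962/9097 ≈ 10.5749%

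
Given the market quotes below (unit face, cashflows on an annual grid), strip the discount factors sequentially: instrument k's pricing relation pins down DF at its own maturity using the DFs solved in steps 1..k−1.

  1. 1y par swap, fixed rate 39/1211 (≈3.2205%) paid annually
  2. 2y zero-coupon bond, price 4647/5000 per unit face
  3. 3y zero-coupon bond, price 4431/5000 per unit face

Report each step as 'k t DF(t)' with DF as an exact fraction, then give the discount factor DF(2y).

step 1 [1y] swap r/1=39/1211: DF=(1 − 39/1211·(0))/(1+39/1211) = 1211/1250 ≈ 0.968800
step 2 [2y] zero: DF = P = 4647/5000 ≈ 0.929400
step 3 [3y] zero: DF = P = 4431/5000 ≈ 0.886200

1 1 1211/1250
2 2 4647/5000
3 3 4431/5000
DF(2y) = 4647/5000 ≈ 0.929400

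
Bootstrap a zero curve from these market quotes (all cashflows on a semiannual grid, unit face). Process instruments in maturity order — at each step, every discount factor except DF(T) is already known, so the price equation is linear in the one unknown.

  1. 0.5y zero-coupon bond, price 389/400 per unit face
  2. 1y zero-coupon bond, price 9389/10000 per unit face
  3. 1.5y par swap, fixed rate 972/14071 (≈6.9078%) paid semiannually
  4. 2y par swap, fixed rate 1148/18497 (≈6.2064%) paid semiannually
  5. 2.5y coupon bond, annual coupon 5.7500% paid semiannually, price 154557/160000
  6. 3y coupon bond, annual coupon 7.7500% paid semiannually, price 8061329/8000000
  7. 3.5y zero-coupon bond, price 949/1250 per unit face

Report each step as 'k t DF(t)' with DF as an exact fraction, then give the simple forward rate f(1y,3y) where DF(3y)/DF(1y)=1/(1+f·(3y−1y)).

step 1 [0.5y] zero: DF = P = 389/400 ≈ 0.972500
step 2 [1y] zero: DF = P = 9389/10000 ≈ 0.938900
step 3 [1.5y] swap r/2=486/14071: DF=(1 − 486/14071·(0.972500+0.938900))/(1+486/14071) = 2257/2500 ≈ 0.902800
step 4 [2y] swap r/2=574/18497: DF=(1 − 574/18497·(0.972500+0.938900+0.902800))/(1+574/18497) = 2213/2500 ≈ 0.885200
step 5 [2.5y] bond c/2=23/800: DF=(154557/160000 − 23/800·(0.972500+0.938900+0.902800+0.885200))/(1+23/800) = 2089/2500 ≈ 0.835600
step 6 [3y] bond c/2=31/800: DF=(8061329/8000000 − 31/800·(0.972500+0.938900+0.902800+0.885200+0.835600))/(1+31/800) = 8009/10000 ≈ 0.800900
step 7 [3.5y] zero: DF = P = 949/1250 ≈ 0.759200

1 1/2 389/400
2 1 9389/10000
3 3/2 2257/2500
4 2 2213/2500
5 5/2 2089/2500
6 3 8009/10000
7 7/2 949/1250
f(1y,3y) = ((9389/10000)/(8009/10000) − 1)/(2) = 690/8009 ≈ 8.6153%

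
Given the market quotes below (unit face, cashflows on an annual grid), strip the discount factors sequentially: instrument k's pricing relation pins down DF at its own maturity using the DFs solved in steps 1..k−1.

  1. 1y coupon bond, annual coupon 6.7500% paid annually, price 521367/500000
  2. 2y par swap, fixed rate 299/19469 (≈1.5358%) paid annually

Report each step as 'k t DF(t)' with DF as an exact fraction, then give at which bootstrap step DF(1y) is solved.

1 1 1221/1250
2 2 9701/10000
DF(1y) is solved at step 1

step 1 [1y] bond c/1=27/400: DF=(521367/500000 − 27/400·(0))/(1+27/400) = 1221/1250 ≈ 0.976800
step 2 [2y] swap r/1=299/19469: DF=(1 − 299/19469·(0.976800))/(1+299/19469) = 9701/10000 ≈ 0.970100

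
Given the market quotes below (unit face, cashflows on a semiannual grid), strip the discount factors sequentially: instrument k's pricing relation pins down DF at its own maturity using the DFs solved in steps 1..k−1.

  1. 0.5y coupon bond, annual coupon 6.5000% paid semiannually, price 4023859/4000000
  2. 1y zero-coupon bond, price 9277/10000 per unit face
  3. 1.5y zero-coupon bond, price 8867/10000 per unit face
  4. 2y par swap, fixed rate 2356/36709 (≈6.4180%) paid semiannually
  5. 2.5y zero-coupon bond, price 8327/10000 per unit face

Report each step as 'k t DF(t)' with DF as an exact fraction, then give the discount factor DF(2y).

1 1/2 9743/10000
2 1 9277/10000
3 3/2 8867/10000
4 2 4411/5000
5 5/2 8327/10000
DF(2y) = 4411/5000 ≈ 0.882200

step 1 [0.5y] bond c/2=13/400: DF=(4023859/4000000 − 13/400·(0))/(1+13/400) = 9743/10000 ≈ 0.974300
step 2 [1y] zero: DF = P = 9277/10000 ≈ 0.927700
step 3 [1.5y] zero: DF = P = 8867/10000 ≈ 0.886700
step 4 [2y] swap r/2=1178/36709: DF=(1 − 1178/36709·(0.974300+0.927700+0.886700))/(1+1178/36709) = 4411/5000 ≈ 0.882200
step 5 [2.5y] zero: DF = P = 8327/10000 ≈ 0.832700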